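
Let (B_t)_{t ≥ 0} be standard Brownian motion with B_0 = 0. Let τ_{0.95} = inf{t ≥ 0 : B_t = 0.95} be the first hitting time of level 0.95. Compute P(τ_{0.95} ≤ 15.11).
P(τ_{0.95} ≤ 15.11) = 2(1 − Φ(0.95/√15.11)) = 2(1 − Φ(0.2444)) ≈ 0.8069

By the reflection principle for standard BM, P(τ_b ≤ t) = 2 · P(B_t ≥ b). Since B_t ~ N(0, t), P(B_t ≥ 0.95) = 1 − Φ(0.95/√t) = 1 − Φ(0.95/√15.11) = 1 − Φ(0.2444) ≈ 0.40346. Doubling: P(τ_{0.95} ≤ 15.11) ≈ 2 · 0.40346 = 0.80692 ≈ 0.8069.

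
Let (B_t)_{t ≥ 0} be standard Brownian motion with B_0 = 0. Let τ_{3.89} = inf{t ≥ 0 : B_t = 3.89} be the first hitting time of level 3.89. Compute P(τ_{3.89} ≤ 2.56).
P(τ_{3.89} ≤ 2.56) = 2(1 − Φ(3.89/√2.56)) = 2(1 − Φ(2.4312)) ≈ 0.0150

By the reflection principle for standard BM, P(τ_b ≤ t) = 2 · P(B_t ≥ b). Since B_t ~ N(0, t), P(B_t ≥ 3.89) = 1 − Φ(3.89/√t) = 1 − Φ(3.89/√2.56) = 1 − Φ(2.4312) ≈ 0.00752. Doubling: P(τ_{3.89} ≤ 2.56) ≈ 2 · 0.00752 = 0.01504 ≈ 0.0150.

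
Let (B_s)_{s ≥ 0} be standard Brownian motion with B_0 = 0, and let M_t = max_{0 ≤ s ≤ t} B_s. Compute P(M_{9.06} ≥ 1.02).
P(M_{9.06} ≥ 1.02) = 2·P(B_{9.06} ≥ 1.02) = 2(1 − Φ(1.02/√9.06)) ≈ 0.7347

By the reflection principle for Brownian motion, P(M_t ≥ a) = 2 · P(B_t ≥ a) for a ≥ 0. Since B_t ~ N(0, t), P(B_t ≥ 1.02) = 1 − Φ(1.02/√t) = 1 − Φ(1.02/√9.06) = 1 − Φ(0.3389). So
  P(M_{9.06} ≥ 1.02) = 2(1 − Φ(0.3389)) ≈ 0.7347.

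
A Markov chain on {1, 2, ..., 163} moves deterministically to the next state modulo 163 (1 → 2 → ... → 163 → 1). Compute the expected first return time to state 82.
E[T_82 | X_0 = 82] = 163

The chain cycles deterministically, so starting at state 82 it returns in exactly 163 steps. Equivalently, the stationary distribution is uniform π_j = 1/163 for every state j, so by Kac's formula E[T_82] = 1/π_82 = 163.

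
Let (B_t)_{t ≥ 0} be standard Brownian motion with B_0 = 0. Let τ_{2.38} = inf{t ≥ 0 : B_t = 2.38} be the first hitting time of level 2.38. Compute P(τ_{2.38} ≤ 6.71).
P(τ_{2.38} ≤ 6.71) = 2(1 − Φ(2.38/√6.71)) = 2(1 − Φ(0.9188)) ≈ 0.3582

By the reflection principle for standard BM, P(τ_b ≤ t) = 2 · P(B_t ≥ b). Since B_t ~ N(0, t), P(B_t ≥ 2.38) = 1 − Φ(2.38/√t) = 1 − Φ(2.38/√6.71) = 1 − Φ(0.9188) ≈ 0.17910. Doubling: P(τ_{2.38} ≤ 6.71) ≈ 2 · 0.17910 = 0.35820 ≈ 0.3582.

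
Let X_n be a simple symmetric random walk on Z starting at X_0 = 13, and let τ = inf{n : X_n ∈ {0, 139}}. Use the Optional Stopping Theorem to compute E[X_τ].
E[X_τ] = 13

X_n is a martingale and τ is a bounded-mean stopping time (indeed τ is finite a.s. with bounded expectation since the walk is in a bounded region). By the OST, E[X_τ] = E[X_0] = 13. Equivalently: E[X_τ] = 139 · P(hit 139 first) + 0 · P(hit 0 first) = 139 · (13/139) = 13.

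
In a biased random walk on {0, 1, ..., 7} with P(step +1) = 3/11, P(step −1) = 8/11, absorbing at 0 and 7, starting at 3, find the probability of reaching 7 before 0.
P(hit 7 before 0) = (1 − (8/3)^3) / (1 − (8/3)^7) = 7857/418993

Let u_k denote P(reach 7 before 0 | start at k). Boundary: u_0 = 0, u_7 = 1. Recurrence: u_k = 3/11·u_{k+1} + 8/11·u_{k-1} for 1 ≤ k ≤ 6. Try u_k = A + B·r^k with r = q/p = (8/11)/(3/11) = 8/3. Substitution satisfies the recurrence; boundary conditions give:
  u_k = (1 − r^k) / (1 − r^N) = (1 − (8/3)^3) / (1 − (8/3)^7) = 7857/418993.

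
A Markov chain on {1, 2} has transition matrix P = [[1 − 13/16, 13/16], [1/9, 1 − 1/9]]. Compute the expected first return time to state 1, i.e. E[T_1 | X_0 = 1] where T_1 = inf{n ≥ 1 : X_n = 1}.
E[T_1 | X_0 = 1] = 1/π_1 = 133/16

For an irreducible recurrent Markov chain with stationary distribution π, E[T_i | X_0 = i] = 1/π_i (Kac's formula). Here π_1 = (1/9)/(13/16 + 1/9) = (1/9)/(133/144) = 16/133, so E[T_1 | X_0 = 1] = 1/π_1 = (13/16 + 1/9)/(1/9) = (133/144)/(1/9) = 133/16.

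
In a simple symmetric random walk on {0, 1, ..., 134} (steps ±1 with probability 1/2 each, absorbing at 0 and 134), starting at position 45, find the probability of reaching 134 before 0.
P(hit 134 before 0) = 45/134

Let u_k = P(hit 134 before 0 | start at k). Then u_0 = 0, u_134 = 1, and u_k = u_{k-1}/2 + u_{k+1}/2 for 1 ≤ k ≤ 133. This harmonic recurrence is solved by u_k = k/134, giving u_45 = 45/134.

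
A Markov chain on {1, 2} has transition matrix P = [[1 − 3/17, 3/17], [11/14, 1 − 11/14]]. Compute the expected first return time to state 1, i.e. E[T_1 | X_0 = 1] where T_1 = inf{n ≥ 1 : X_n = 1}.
E[T_1 | X_0 = 1] = 1/π_1 = 229/187

For an irreducible recurrent Markov chain with stationary distribution π, E[T_i | X_0 = i] = 1/π_i (Kac's formula). Here π_1 = (11/14)/(3/17 + 11/14) = (11/14)/(229/238) = 187/229, so E[T_1 | X_0 = 1] = 1/π_1 = (3/17 + 11/14)/(11/14) = (229/238)/(11/14) = 229/187.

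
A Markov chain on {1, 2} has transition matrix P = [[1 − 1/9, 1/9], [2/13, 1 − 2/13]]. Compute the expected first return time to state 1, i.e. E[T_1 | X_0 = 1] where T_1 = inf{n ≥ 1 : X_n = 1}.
E[T_1 | X_0 = 1] = 1/π_1 = 31/18

For an irreducible recurrent Markov chain with stationary distribution π, E[T_i | X_0 = i] = 1/π_i (Kac's formula). Here π_1 = (2/13)/(1/9 + 2/13) = (2/13)/(31/117) = 18/31, so E[T_1 | X_0 = 1] = 1/π_1 = (1/9 + 2/13)/(2/13) = (31/117)/(2/13) = 31/18.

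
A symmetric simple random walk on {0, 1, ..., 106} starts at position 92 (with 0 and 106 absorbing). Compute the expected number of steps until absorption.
E[τ | X_0 = 92] = 1288

Let v_k = E[τ | X_0 = k]. Boundary: v_0 = v_106 = 0. Recurrence: v_k = 1 + (v_{k-1} + v_{k+1})/2 for 1 ≤ k ≤ 105. The particular solution to v_k − (v_{k-1} + v_{k+1})/2 = 1 is v_k = −k^2. Adding homogeneous solution A + B k and matching boundaries gives v_k = k (106 − k). Substituting k = 92: v_92 = 92 · 14 = 1288.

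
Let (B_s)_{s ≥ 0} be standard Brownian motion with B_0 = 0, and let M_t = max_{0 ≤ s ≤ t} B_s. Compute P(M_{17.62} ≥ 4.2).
P(M_{17.62} ≥ 4.2) = 2·P(B_{17.62} ≥ 4.2) = 2(1 − Φ(4.2/√17.62)) ≈ 0.3170

By the reflection principle for Brownian motion, P(M_t ≥ a) = 2 · P(B_t ≥ a) for a ≥ 0. Since B_t ~ N(0, t), P(B_t ≥ 4.2) = 1 − Φ(4.2/√t) = 1 − Φ(4.2/√17.62) = 1 − Φ(1.0006). So
  P(M_{17.62} ≥ 4.2) = 2(1 − Φ(1.0006)) ≈ 0.3170.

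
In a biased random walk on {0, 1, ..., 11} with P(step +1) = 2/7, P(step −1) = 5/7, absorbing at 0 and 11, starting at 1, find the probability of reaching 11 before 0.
P(hit 11 before 0) = (1 − (5/2)^1) / (1 − (5/2)^11) = 1024/16275359

Let u_k denote P(reach 11 before 0 | start at k). Boundary: u_0 = 0, u_11 = 1. Recurrence: u_k = 2/7·u_{k+1} + 5/7·u_{k-1} for 1 ≤ k ≤ 10. Try u_k = A + B·r^k with r = q/p = (5/7)/(2/7) = 5/2. Substitution satisfies the recurrence; boundary conditions give:
  u_k = (1 − r^k) / (1 − r^N) = (1 − (5/2)^1) / (1 − (5/2)^11) = 1024/16275359.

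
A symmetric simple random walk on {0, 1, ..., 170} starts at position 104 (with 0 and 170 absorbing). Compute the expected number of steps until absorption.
E[τ | X_0 = 104] = 6864

Let v_k = E[τ | X_0 = k]. Boundary: v_0 = v_170 = 0. Recurrence: v_k = 1 + (v_{k-1} + v_{k+1})/2 for 1 ≤ k ≤ 169. The particular solution to v_k − (v_{k-1} + v_{k+1})/2 = 1 is v_k = −k^2. Adding homogeneous solution A + B k and matching boundaries gives v_k = k (170 − k). Substituting k = 104: v_104 = 104 · 66 = 6864.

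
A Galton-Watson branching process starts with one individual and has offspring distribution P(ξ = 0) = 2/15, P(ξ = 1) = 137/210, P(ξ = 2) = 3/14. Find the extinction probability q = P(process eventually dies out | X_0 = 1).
q = 28/45

The pgf is f(s) = 2/15 + 137/210·s + 3/14·s². The extinction probability q is the smallest fixed point of f in [0, 1]. Setting s = f(s):
  3/14·s² + (137/210 − 1)·s + 2/15 = 0
  3/14·s² − (2/15 + 3/14)·s + 2/15 = 0
which factors as (s − 1)·(3/14·s − 2/15) = 0, giving roots s = 1 and s = (2/15)/(3/14) = 28/45.
Mean offspring μ = 137/210 + 2·3/14 = 227/210 > 1 (supercritical), so q < 1. The extinction probability is the smaller root: q = (2/15)/(3/14) = 28/45.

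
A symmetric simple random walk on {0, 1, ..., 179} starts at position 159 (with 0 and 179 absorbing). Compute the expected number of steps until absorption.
E[τ | X_0 = 159] = 3180

Let v_k = E[τ | X_0 = k]. Boundary: v_0 = v_179 = 0. Recurrence: v_k = 1 + (v_{k-1} + v_{k+1})/2 for 1 ≤ k ≤ 178. The particular solution to v_k − (v_{k-1} + v_{k+1})/2 = 1 is v_k = −k^2. Adding homogeneous solution A + B k and matching boundaries gives v_k = k (179 − k). Substituting k = 159: v_159 = 159 · 20 = 3180.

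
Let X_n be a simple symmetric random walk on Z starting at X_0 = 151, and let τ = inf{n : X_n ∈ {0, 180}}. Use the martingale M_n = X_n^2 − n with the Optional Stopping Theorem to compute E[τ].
E[τ] = 4379

M_n = X_n^2 − n is a martingale (since E[X_{n+1}^2 | F_n] = X_n^2 + 1). By OST (τ has finite mean in a bounded region), E[M_τ] = E[M_0] = X_0^2 − 0 = 151^2 = 22801. Also E[M_τ] = E[X_τ^2] − E[τ]. The walk exits at 0 or 180, with P(hit 180 first) = 151/180, so E[X_τ^2] = 180^2 · 151/180 + 0 = 27180. Thus E[τ] = E[X_τ^2] − E[M_τ] = 27180 − 22801 = 4379 = 151(180 − 151) = 4379.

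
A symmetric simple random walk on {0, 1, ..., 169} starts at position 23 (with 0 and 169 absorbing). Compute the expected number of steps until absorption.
E[τ | X_0 = 23] = 3358

Let v_k = E[τ | X_0 = k]. Boundary: v_0 = v_169 = 0. Recurrence: v_k = 1 + (v_{k-1} + v_{k+1})/2 for 1 ≤ k ≤ 168. The particular solution to v_k − (v_{k-1} + v_{k+1})/2 = 1 is v_k = −k^2. Adding homogeneous solution A + B k and matching boundaries gives v_k = k (169 − k). Substituting k = 23: v_23 = 23 · 146 = 3358.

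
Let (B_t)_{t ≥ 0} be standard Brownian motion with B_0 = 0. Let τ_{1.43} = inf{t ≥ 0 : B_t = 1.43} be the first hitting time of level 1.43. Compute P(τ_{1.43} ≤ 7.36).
P(τ_{1.43} ≤ 7.36) = 2(1 − Φ(1.43/√7.36)) = 2(1 − Φ(0.5271)) ≈ 0.5981

By the reflection principle for standard BM, P(τ_b ≤ t) = 2 · P(B_t ≥ b). Since B_t ~ N(0, t), P(B_t ≥ 1.43) = 1 − Φ(1.43/√t) = 1 − Φ(1.43/√7.36) = 1 − Φ(0.5271) ≈ 0.29906. Doubling: P(τ_{1.43} ≤ 7.36) ≈ 2 · 0.29906 = 0.59812 ≈ 0.5981.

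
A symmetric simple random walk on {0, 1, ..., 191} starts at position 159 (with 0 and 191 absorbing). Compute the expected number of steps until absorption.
E[τ | X_0 = 159] = 5088

Let v_k = E[τ | X_0 = k]. Boundary: v_0 = v_191 = 0. Recurrence: v_k = 1 + (v_{k-1} + v_{k+1})/2 for 1 ≤ k ≤ 190. The particular solution to v_k − (v_{k-1} + v_{k+1})/2 = 1 is v_k = −k^2. Adding homogeneous solution A + B k and matching boundaries gives v_k = k (191 − k). Substituting k = 159: v_159 = 159 · 32 = 5088.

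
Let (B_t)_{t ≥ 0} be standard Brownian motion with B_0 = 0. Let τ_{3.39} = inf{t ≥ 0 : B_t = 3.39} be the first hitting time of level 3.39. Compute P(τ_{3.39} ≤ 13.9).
P(τ_{3.39} ≤ 13.9) = 2(1 − Φ(3.39/√13.9)) = 2(1 − Φ(0.9093)) ≈ 0.3632

By the reflection principle for standard BM, P(τ_b ≤ t) = 2 · P(B_t ≥ b). Since B_t ~ N(0, t), P(B_t ≥ 3.39) = 1 − Φ(3.39/√t) = 1 − Φ(3.39/√13.9) = 1 − Φ(0.9093) ≈ 0.18160. Doubling: P(τ_{3.39} ≤ 13.9) ≈ 2 · 0.18160 = 0.36320 ≈ 0.3632.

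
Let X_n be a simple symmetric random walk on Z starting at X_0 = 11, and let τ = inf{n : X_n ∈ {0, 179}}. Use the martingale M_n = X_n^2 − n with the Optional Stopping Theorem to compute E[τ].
E[τ] = 1848

M_n = X_n^2 − n is a martingale (since E[X_{n+1}^2 | F_n] = X_n^2 + 1). By OST (τ has finite mean in a bounded region), E[M_τ] = E[M_0] = X_0^2 − 0 = 11^2 = 121. Also E[M_τ] = E[X_τ^2] − E[τ]. The walk exits at 0 or 179, with P(hit 179 first) = 11/179, so E[X_τ^2] = 179^2 · 11/179 + 0 = 1969. Thus E[τ] = E[X_τ^2] − E[M_τ] = 1969 − 121 = 1848 = 11(179 − 11) = 1848.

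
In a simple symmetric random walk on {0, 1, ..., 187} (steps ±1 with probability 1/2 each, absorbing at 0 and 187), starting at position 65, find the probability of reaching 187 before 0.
P(hit 187 before 0) = 65/187

Let u_k = P(hit 187 before 0 | start at k). Then u_0 = 0, u_187 = 1, and u_k = u_{k-1}/2 + u_{k+1}/2 for 1 ≤ k ≤ 186. This harmonic recurrence is solved by u_k = k/187, giving u_65 = 65/187.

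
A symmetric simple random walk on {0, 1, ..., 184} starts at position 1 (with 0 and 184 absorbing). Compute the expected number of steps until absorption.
E[τ | X_0 = 1] = 183

Let v_k = E[τ | X_0 = k]. Boundary: v_0 = v_184 = 0. Recurrence: v_k = 1 + (v_{k-1} + v_{k+1})/2 for 1 ≤ k ≤ 183. The particular solution to v_k − (v_{k-1} + v_{k+1})/2 = 1 is v_k = −k^2. Adding homogeneous solution A + B k and matching boundaries gives v_k = k (184 − k). Substituting k = 1: v_1 = 1 · 183 = 183.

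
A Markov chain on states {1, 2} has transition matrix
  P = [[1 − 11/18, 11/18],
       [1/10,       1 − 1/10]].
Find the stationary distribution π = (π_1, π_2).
π_1 = 9/64, π_2 = 55/64

Solve πP = π with π_1 + π_2 = 1. From πP = π: π_1 · (1 − 11/18) + π_2 · 1/10 = π_1 ⇒ π_2 · 1/10 = π_1 · 11/18 ⇒ π_2/π_1 = (11/18)/(1/10) = 55/9. Together with π_1 + π_2 = 1:
  π_1 = (1/10)/(11/18 + 1/10) = (1/10)/(32/45) = 9/64,
  π_2 = (11/18)/(11/18 + 1/10) = (11/18)/(32/45) = 55/64.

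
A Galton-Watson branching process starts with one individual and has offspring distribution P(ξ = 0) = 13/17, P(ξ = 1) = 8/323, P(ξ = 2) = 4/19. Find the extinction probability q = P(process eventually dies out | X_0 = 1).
q = 1

Mean offspring μ = 0·13/17 + 1·8/323 + 2·4/19 = 144/323 ≤ 1. For μ ≤ 1 with offspring not concentrated at 1, the Galton-Watson process goes extinct almost surely, so q = 1.
(Algebraic check: The pgf is f(s) = 13/17 + 8/323·s + 4/19·s². The extinction probability q is the smallest fixed point of f in [0, 1]. Setting s = f(s):
  4/19·s² + (8/323 − 1)·s + 13/17 = 0
  4/19·s² − (13/17 + 4/19)·s + 13/17 = 0
which factors as (s − 1)·(4/19·s − 13/17) = 0, giving roots s = 1 and s = (13/17)/(4/19) = 247/68. Since 247/68 ≥ 1, the smallest root in [0, 1] is s = 1.)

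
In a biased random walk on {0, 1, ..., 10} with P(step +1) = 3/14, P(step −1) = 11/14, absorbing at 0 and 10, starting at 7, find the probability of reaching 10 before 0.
P(hit 10 before 0) = (1 − (11/3)^7) / (1 − (11/3)^10) = 65761821/3242170694

Let u_k denote P(reach 10 before 0 | start at k). Boundary: u_0 = 0, u_10 = 1. Recurrence: u_k = 3/14·u_{k+1} + 11/14·u_{k-1} for 1 ≤ k ≤ 9. Try u_k = A + B·r^k with r = q/p = (11/14)/(3/14) = 11/3. Substitution satisfies the recurrence; boundary conditions give:
  u_k = (1 − r^k) / (1 − r^N) = (1 − (11/3)^7) / (1 − (11/3)^10) = 65761821/3242170694.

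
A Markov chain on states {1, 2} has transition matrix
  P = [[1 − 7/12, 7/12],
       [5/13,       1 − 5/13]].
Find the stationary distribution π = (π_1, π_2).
π_1 = 60/151, π_2 = 91/151

Solve πP = π with π_1 + π_2 = 1. From πP = π: π_1 · (1 − 7/12) + π_2 · 5/13 = π_1 ⇒ π_2 · 5/13 = π_1 · 7/12 ⇒ π_2/π_1 = (7/12)/(5/13) = 91/60. Together with π_1 + π_2 = 1:
  π_1 = (5/13)/(7/12 + 5/13) = (5/13)/(151/156) = 60/151,
  π_2 = (7/12)/(7/12 + 5/13) = (7/12)/(151/156) = 91/151.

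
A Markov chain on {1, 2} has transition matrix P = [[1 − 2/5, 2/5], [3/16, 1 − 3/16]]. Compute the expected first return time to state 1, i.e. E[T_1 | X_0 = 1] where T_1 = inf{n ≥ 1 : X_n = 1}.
E[T_1 | X_0 = 1] = 1/π_1 = 47/15

For an irreducible recurrent Markov chain with stationary distribution π, E[T_i | X_0 = i] = 1/π_i (Kac's formula). Here π_1 = (3/16)/(2/5 + 3/16) = (3/16)/(47/80) = 15/47, so E[T_1 | X_0 = 1] = 1/π_1 = (2/5 + 3/16)/(3/16) = (47/80)/(3/16) = 47/15.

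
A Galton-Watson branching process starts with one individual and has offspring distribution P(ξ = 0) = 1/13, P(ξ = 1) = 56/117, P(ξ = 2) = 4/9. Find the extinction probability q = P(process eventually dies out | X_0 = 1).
q = 9/52

The pgf is f(s) = 1/13 + 56/117·s + 4/9·s². The extinction probability q is the smallest fixed point of f in [0, 1]. Setting s = f(s):
  4/9·s² + (56/117 − 1)·s + 1/13 = 0
  4/9·s² − (1/13 + 4/9)·s + 1/13 = 0
which factors as (s − 1)·(4/9·s − 1/13) = 0, giving roots s = 1 and s = (1/13)/(4/9) = 9/52.
Mean offspring μ = 56/117 + 2·4/9 = 160/117 > 1 (supercritical), so q < 1. The extinction probability is the smaller root: q = (1/13)/(4/9) = 9/52.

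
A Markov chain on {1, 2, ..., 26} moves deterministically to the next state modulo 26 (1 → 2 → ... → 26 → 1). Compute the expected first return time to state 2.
E[T_2 | X_0 = 2] = 26

The chain cycles deterministically, so starting at state 2 it returns in exactly 26 steps. Equivalently, the stationary distribution is uniform π_j = 1/26 for every state j, so by Kac's formula E[T_2] = 1/π_2 = 26.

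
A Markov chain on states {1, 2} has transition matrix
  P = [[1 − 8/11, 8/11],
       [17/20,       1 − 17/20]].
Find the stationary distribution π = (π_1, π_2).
π_1 = 187/347, π_2 = 160/347

Solve πP = π with π_1 + π_2 = 1. From πP = π: π_1 · (1 − 8/11) + π_2 · 17/20 = π_1 ⇒ π_2 · 17/20 = π_1 · 8/11 ⇒ π_2/π_1 = (8/11)/(17/20) = 160/187. Together with π_1 + π_2 = 1:
  π_1 = (17/20)/(8/11 + 17/20) = (17/20)/(347/220) = 187/347,
  π_2 = (8/11)/(8/11 + 17/20) = (8/11)/(347/220) = 160/347.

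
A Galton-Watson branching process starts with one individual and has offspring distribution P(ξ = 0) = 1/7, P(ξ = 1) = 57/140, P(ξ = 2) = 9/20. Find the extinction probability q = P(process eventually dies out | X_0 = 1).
q = 20/63

The pgf is f(s) = 1/7 + 57/140·s + 9/20·s². The extinction probability q is the smallest fixed point of f in [0, 1]. Setting s = f(s):
  9/20·s² + (57/140 − 1)·s + 1/7 = 0
  9/20·s² − (1/7 + 9/20)·s + 1/7 = 0
which factors as (s − 1)·(9/20·s − 1/7) = 0, giving roots s = 1 and s = (1/7)/(9/20) = 20/63.
Mean offspring μ = 57/140 + 2·9/20 = 183/140 > 1 (supercritical), so q < 1. The extinction probability is the smaller root: q = (1/7)/(9/20) = 20/63.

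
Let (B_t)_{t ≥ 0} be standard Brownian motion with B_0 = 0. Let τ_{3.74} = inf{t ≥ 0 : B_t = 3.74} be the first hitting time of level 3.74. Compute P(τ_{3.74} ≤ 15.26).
P(τ_{3.74} ≤ 15.26) = 2(1 − Φ(3.74/√15.26)) = 2(1 − Φ(0.9574)) ≈ 0.3384

By the reflection principle for standard BM, P(τ_b ≤ t) = 2 · P(B_t ≥ b). Since B_t ~ N(0, t), P(B_t ≥ 3.74) = 1 − Φ(3.74/√t) = 1 − Φ(3.74/√15.26) = 1 − Φ(0.9574) ≈ 0.16918. Doubling: P(τ_{3.74} ≤ 15.26) ≈ 2 · 0.16918 = 0.33836 ≈ 0.3384.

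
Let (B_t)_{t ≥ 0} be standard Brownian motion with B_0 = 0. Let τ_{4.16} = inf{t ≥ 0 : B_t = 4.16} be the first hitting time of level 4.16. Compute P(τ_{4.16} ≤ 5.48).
P(τ_{4.16} ≤ 5.48) = 2(1 − Φ(4.16/√5.48)) = 2(1 − Φ(1.7771)) ≈ 0.0756

By the reflection principle for standard BM, P(τ_b ≤ t) = 2 · P(B_t ≥ b). Since B_t ~ N(0, t), P(B_t ≥ 4.16) = 1 − Φ(4.16/√t) = 1 − Φ(4.16/√5.48) = 1 − Φ(1.7771) ≈ 0.03778. Doubling: P(τ_{4.16} ≤ 5.48) ≈ 2 · 0.03778 = 0.07556 ≈ 0.0756.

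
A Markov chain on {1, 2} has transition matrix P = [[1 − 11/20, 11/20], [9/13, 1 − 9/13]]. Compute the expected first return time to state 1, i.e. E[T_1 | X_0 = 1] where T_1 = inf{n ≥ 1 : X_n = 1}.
E[T_1 | X_0 = 1] = 1/π_1 = 323/180

For an irreducible recurrent Markov chain with stationary distribution π, E[T_i | X_0 = i] = 1/π_i (Kac's formula). Here π_1 = (9/13)/(11/20 + 9/13) = (9/13)/(323/260) = 180/323, so E[T_1 | X_0 = 1] = 1/π_1 = (11/20 + 9/13)/(9/13) = (323/260)/(9/13) = 323/180.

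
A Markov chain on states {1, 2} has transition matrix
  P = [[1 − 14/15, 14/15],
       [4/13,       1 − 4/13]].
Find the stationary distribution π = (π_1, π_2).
π_1 = 30/121, π_2 = 91/121

Solve πP = π with π_1 + π_2 = 1. From πP = π: π_1 · (1 − 14/15) + π_2 · 4/13 = π_1 ⇒ π_2 · 4/13 = π_1 · 14/15 ⇒ π_2/π_1 = (14/15)/(4/13) = 91/30. Together with π_1 + π_2 = 1:
  π_1 = (4/13)/(14/15 + 4/13) = (4/13)/(242/195) = 30/121,
  π_2 = (14/15)/(14/15 + 4/13) = (14/15)/(242/195) = 91/121.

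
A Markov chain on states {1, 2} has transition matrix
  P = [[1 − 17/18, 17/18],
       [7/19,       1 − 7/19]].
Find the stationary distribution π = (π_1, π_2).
π_1 = 126/449, π_2 = 323/449

Solve πP = π with π_1 + π_2 = 1. From πP = π: π_1 · (1 − 17/18) + π_2 · 7/19 = π_1 ⇒ π_2 · 7/19 = π_1 · 17/18 ⇒ π_2/π_1 = (17/18)/(7/19) = 323/126. Together with π_1 + π_2 = 1:
  π_1 = (7/19)/(17/18 + 7/19) = (7/19)/(449/342) = 126/449,
  π_2 = (17/18)/(17/18 + 7/19) = (17/18)/(449/342) = 323/449.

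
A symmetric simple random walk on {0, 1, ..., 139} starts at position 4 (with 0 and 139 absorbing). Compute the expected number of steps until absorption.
E[τ | X_0 = 4] = 540

Let v_k = E[τ | X_0 = k]. Boundary: v_0 = v_139 = 0. Recurrence: v_k = 1 + (v_{k-1} + v_{k+1})/2 for 1 ≤ k ≤ 138. The particular solution to v_k − (v_{k-1} + v_{k+1})/2 = 1 is v_k = −k^2. Adding homogeneous solution A + B k and matching boundaries gives v_k = k (139 − k). Substituting k = 4: v_4 = 4 · 135 = 540.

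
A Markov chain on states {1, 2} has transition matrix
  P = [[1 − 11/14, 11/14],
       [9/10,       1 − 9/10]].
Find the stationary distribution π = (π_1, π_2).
π_1 = 63/118, π_2 = 55/118

Solve πP = π with π_1 + π_2 = 1. From πP = π: π_1 · (1 − 11/14) + π_2 · 9/10 = π_1 ⇒ π_2 · 9/10 = π_1 · 11/14 ⇒ π_2/π_1 = (11/14)/(9/10) = 55/63. Together with π_1 + π_2 = 1:
  π_1 = (9/10)/(11/14 + 9/10) = (9/10)/(59/35) = 63/118,
  π_2 = (11/14)/(11/14 + 9/10) = (11/14)/(59/35) = 55/118.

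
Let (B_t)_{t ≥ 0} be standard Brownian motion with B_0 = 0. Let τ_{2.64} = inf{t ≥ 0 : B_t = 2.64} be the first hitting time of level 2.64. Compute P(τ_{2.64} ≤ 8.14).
P(τ_{2.64} ≤ 8.14) = 2(1 − Φ(2.64/√8.14)) = 2(1 − Φ(0.9253)) ≈ 0.3548

By the reflection principle for standard BM, P(τ_b ≤ t) = 2 · P(B_t ≥ b). Since B_t ~ N(0, t), P(B_t ≥ 2.64) = 1 − Φ(2.64/√t) = 1 − Φ(2.64/√8.14) = 1 − Φ(0.9253) ≈ 0.17740. Doubling: P(τ_{2.64} ≤ 8.14) ≈ 2 · 0.17740 = 0.35480 ≈ 0.3548.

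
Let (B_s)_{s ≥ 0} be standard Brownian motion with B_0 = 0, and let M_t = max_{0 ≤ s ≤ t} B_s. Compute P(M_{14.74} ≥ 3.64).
P(M_{14.74} ≥ 3.64) = 2·P(B_{14.74} ≥ 3.64) = 2(1 − Φ(3.64/√14.74)) ≈ 0.3431

By the reflection principle for Brownian motion, P(M_t ≥ a) = 2 · P(B_t ≥ a) for a ≥ 0. Since B_t ~ N(0, t), P(B_t ≥ 3.64) = 1 − Φ(3.64/√t) = 1 − Φ(3.64/√14.74) = 1 − Φ(0.9481). So
  P(M_{14.74} ≥ 3.64) = 2(1 − Φ(0.9481)) ≈ 0.3431.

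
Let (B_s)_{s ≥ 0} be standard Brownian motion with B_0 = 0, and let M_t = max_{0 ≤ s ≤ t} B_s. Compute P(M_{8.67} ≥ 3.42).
P(M_{8.67} ≥ 3.42) = 2·P(B_{8.67} ≥ 3.42) = 2(1 − Φ(3.42/√8.67)) ≈ 0.2454

By the reflection principle for Brownian motion, P(M_t ≥ a) = 2 · P(B_t ≥ a) for a ≥ 0. Since B_t ~ N(0, t), P(B_t ≥ 3.42) = 1 − Φ(3.42/√t) = 1 − Φ(3.42/√8.67) = 1 − Φ(1.1615). So
  P(M_{8.67} ≥ 3.42) = 2(1 − Φ(1.1615)) ≈ 0.2454.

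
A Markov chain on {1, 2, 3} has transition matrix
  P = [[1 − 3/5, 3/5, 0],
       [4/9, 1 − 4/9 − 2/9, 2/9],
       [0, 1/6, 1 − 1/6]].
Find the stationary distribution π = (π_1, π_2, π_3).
π = (20/83, 27/83, 36/83)

This is a birth-death chain on three states, which satisfies detailed balance: π_1 · P_{12} = π_2 · P_{21} and π_2 · P_{23} = π_3 · P_{32}.
From π_1 · 3/5 = π_2 · 4/9: π_2/π_1 = (3/5)/(4/9) = 27/20.
From π_2 · 2/9 = π_3 · 1/6: π_3/π_2 = (2/9)/(1/6) = 4/3.
Take π_1 proportional to 1; then unnormalized π = (1, 27/20, 9/5). Normalize by dividing by the sum 83/20:
  π = (20/83, 27/83, 36/83).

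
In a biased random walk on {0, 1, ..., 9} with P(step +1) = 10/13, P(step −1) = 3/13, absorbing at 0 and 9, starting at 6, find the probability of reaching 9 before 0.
P(hit 9 before 0) = (1 − (3/10)^6) / (1 − (3/10)^9) = 1027000/1027729

Let u_k denote P(reach 9 before 0 | start at k). Boundary: u_0 = 0, u_9 = 1. Recurrence: u_k = 10/13·u_{k+1} + 3/13·u_{k-1} for 1 ≤ k ≤ 8. Try u_k = A + B·r^k with r = q/p = (3/13)/(10/13) = 3/10. Substitution satisfies the recurrence; boundary conditions give:
  u_k = (1 − r^k) / (1 − r^N) = (1 − (3/10)^6) / (1 − (3/10)^9) = 1027000/1027729.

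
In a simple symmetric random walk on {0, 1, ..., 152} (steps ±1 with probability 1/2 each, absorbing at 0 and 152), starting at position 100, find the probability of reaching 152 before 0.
P(hit 152 before 0) = 100/152 = 25/38

Let u_k = P(hit 152 before 0 | start at k). Then u_0 = 0, u_152 = 1, and u_k = u_{k-1}/2 + u_{k+1}/2 for 1 ≤ k ≤ 151. This harmonic recurrence is solved by u_k = k/152, giving u_100 = 100/152 = 25/38.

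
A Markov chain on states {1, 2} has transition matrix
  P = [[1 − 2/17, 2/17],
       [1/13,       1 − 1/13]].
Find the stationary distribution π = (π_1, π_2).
π_1 = 17/43, π_2 = 26/43

Solve πP = π with π_1 + π_2 = 1. From πP = π: π_1 · (1 − 2/17) + π_2 · 1/13 = π_1 ⇒ π_2 · 1/13 = π_1 · 2/17 ⇒ π_2/π_1 = (2/17)/(1/13) = 26/17. Together with π_1 + π_2 = 1:
  π_1 = (1/13)/(2/17 + 1/13) = (1/13)/(43/221) = 17/43,
  π_2 = (2/17)/(2/17 + 1/13) = (2/17)/(43/221) = 26/43.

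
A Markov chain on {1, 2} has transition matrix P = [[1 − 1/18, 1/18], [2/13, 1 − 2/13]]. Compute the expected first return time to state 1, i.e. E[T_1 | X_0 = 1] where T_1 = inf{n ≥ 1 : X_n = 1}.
E[T_1 | X_0 = 1] = 1/π_1 = 49/36

For an irreducible recurrent Markov chain with stationary distribution π, E[T_i | X_0 = i] = 1/π_i (Kac's formula). Here π_1 = (2/13)/(1/18 + 2/13) = (2/13)/(49/234) = 36/49, so E[T_1 | X_0 = 1] = 1/π_1 = (1/18 + 2/13)/(2/13) = (49/234)/(2/13) = 49/36.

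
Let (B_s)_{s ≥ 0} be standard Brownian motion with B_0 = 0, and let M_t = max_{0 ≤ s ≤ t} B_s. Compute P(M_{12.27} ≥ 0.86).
P(M_{12.27} ≥ 0.86) = 2·P(B_{12.27} ≥ 0.86) = 2(1 − Φ(0.86/√12.27)) ≈ 0.8061

By the reflection principle for Brownian motion, P(M_t ≥ a) = 2 · P(B_t ≥ a) for a ≥ 0. Since B_t ~ N(0, t), P(B_t ≥ 0.86) = 1 − Φ(0.86/√t) = 1 − Φ(0.86/√12.27) = 1 − Φ(0.2455). So
  P(M_{12.27} ≥ 0.86) = 2(1 − Φ(0.2455)) ≈ 0.8061.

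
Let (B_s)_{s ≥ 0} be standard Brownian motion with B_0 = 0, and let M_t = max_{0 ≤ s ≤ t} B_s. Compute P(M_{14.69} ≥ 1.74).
P(M_{14.69} ≥ 1.74) = 2·P(B_{14.69} ≥ 1.74) = 2(1 − Φ(1.74/√14.69)) ≈ 0.6498

By the reflection principle for Brownian motion, P(M_t ≥ a) = 2 · P(B_t ≥ a) for a ≥ 0. Since B_t ~ N(0, t), P(B_t ≥ 1.74) = 1 − Φ(1.74/√t) = 1 − Φ(1.74/√14.69) = 1 − Φ(0.4540). So
  P(M_{14.69} ≥ 1.74) = 2(1 − Φ(0.4540)) ≈ 0.6498.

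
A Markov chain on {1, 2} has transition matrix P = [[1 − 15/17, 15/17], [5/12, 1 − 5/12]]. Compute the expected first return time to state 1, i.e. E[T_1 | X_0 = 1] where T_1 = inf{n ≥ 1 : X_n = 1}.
E[T_1 | X_0 = 1] = 1/π_1 = 53/17

For an irreducible recurrent Markov chain with stationary distribution π, E[T_i | X_0 = i] = 1/π_i (Kac's formula). Here π_1 = (5/12)/(15/17 + 5/12) = (5/12)/(265/204) = 17/53, so E[T_1 | X_0 = 1] = 1/π_1 = (15/17 + 5/12)/(5/12) = (265/204)/(5/12) = 53/17.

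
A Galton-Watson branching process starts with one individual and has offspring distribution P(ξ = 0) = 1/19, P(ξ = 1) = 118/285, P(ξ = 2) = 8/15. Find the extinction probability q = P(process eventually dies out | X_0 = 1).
q = 15/152

The pgf is f(s) = 1/19 + 118/285·s + 8/15·s². The extinction probability q is the smallest fixed point of f in [0, 1]. Setting s = f(s):
  8/15·s² + (118/285 − 1)·s + 1/19 = 0
  8/15·s² − (1/19 + 8/15)·s + 1/19 = 0
which factors as (s − 1)·(8/15·s − 1/19) = 0, giving roots s = 1 and s = (1/19)/(8/15) = 15/152.
Mean offspring μ = 118/285 + 2·8/15 = 422/285 > 1 (supercritical), so q < 1. The extinction probability is the smaller root: q = (1/19)/(8/15) = 15/152.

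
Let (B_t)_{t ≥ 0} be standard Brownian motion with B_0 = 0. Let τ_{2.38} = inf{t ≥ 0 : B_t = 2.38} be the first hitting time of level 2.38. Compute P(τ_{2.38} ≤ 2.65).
P(τ_{2.38} ≤ 2.65) = 2(1 − Φ(2.38/√2.65)) = 2(1 − Φ(1.4620)) ≈ 0.1437

By the reflection principle for standard BM, P(τ_b ≤ t) = 2 · P(B_t ≥ b). Since B_t ~ N(0, t), P(B_t ≥ 2.38) = 1 − Φ(2.38/√t) = 1 − Φ(2.38/√2.65) = 1 − Φ(1.4620) ≈ 0.07187. Doubling: P(τ_{2.38} ≤ 2.65) ≈ 2 · 0.07187 = 0.14374 ≈ 0.1437.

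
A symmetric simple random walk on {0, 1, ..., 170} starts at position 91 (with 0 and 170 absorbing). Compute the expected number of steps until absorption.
E[τ | X_0 = 91] = 7189

Let v_k = E[τ | X_0 = k]. Boundary: v_0 = v_170 = 0. Recurrence: v_k = 1 + (v_{k-1} + v_{k+1})/2 for 1 ≤ k ≤ 169. The particular solution to v_k − (v_{k-1} + v_{k+1})/2 = 1 is v_k = −k^2. Adding homogeneous solution A + B k and matching boundaries gives v_k = k (170 − k). Substituting k = 91: v_91 = 91 · 79 = 7189.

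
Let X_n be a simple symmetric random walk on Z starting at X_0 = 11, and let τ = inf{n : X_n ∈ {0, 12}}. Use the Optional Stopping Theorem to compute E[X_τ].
E[X_τ] = 11

X_n is a martingale and τ is a bounded-mean stopping time (indeed τ is finite a.s. with bounded expectation since the walk is in a bounded region). By the OST, E[X_τ] = E[X_0] = 11. Equivalently: E[X_τ] = 12 · P(hit 12 first) + 0 · P(hit 0 first) = 12 · (11/12) = 11.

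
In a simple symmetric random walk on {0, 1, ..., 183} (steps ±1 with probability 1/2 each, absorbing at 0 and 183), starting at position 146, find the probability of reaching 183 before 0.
P(hit 183 before 0) = 146/183

Let u_k = P(hit 183 before 0 | start at k). Then u_0 = 0, u_183 = 1, and u_k = u_{k-1}/2 + u_{k+1}/2 for 1 ≤ k ≤ 182. This harmonic recurrence is solved by u_k = k/183, giving u_146 = 146/183.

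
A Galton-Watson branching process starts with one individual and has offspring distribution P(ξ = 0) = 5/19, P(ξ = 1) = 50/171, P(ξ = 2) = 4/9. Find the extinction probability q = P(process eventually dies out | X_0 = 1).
q = 45/76

The pgf is f(s) = 5/19 + 50/171·s + 4/9·s². The extinction probability q is the smallest fixed point of f in [0, 1]. Setting s = f(s):
  4/9·s² + (50/171 − 1)·s + 5/19 = 0
  4/9·s² − (5/19 + 4/9)·s + 5/19 = 0
which factors as (s − 1)·(4/9·s − 5/19) = 0, giving roots s = 1 and s = (5/19)/(4/9) = 45/76.
Mean offspring μ = 50/171 + 2·4/9 = 202/171 > 1 (supercritical), so q < 1. The extinction probability is the smaller root: q = (5/19)/(4/9) = 45/76.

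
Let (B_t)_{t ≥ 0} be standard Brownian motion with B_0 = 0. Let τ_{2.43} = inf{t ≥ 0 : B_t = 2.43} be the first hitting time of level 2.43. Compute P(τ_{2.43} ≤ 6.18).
P(τ_{2.43} ≤ 6.18) = 2(1 − Φ(2.43/√6.18)) = 2(1 − Φ(0.9775)) ≈ 0.3283

By the reflection principle for standard BM, P(τ_b ≤ t) = 2 · P(B_t ≥ b). Since B_t ~ N(0, t), P(B_t ≥ 2.43) = 1 − Φ(2.43/√t) = 1 − Φ(2.43/√6.18) = 1 − Φ(0.9775) ≈ 0.16416. Doubling: P(τ_{2.43} ≤ 6.18) ≈ 2 · 0.16416 = 0.32832 ≈ 0.3283.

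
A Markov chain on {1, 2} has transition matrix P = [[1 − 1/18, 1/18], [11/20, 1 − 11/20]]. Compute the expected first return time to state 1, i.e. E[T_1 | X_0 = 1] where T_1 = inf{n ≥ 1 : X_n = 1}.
E[T_1 | X_0 = 1] = 1/π_1 = 109/99

For an irreducible recurrent Markov chain with stationary distribution π, E[T_i | X_0 = i] = 1/π_i (Kac's formula). Here π_1 = (11/20)/(1/18 + 11/20) = (11/20)/(109/180) = 99/109, so E[T_1 | X_0 = 1] = 1/π_1 = (1/18 + 11/20)/(11/20) = (109/180)/(11/20) = 109/99.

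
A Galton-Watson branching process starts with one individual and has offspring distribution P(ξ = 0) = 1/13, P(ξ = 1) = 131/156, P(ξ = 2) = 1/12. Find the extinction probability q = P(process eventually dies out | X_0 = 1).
q = 12/13

The pgf is f(s) = 1/13 + 131/156·s + 1/12·s². The extinction probability q is the smallest fixed point of f in [0, 1]. Setting s = f(s):
  1/12·s² + (131/156 − 1)·s + 1/13 = 0
  1/12·s² − (1/13 + 1/12)·s + 1/13 = 0
which factors as (s − 1)·(1/12·s − 1/13) = 0, giving roots s = 1 and s = (1/13)/(1/12) = 12/13.
Mean offspring μ = 131/156 + 2·1/12 = 157/156 > 1 (supercritical), so q < 1. The extinction probability is the smaller root: q = (1/13)/(1/12) = 12/13.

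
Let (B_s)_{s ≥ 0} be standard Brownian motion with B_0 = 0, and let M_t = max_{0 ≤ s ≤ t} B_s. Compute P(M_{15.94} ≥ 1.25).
P(M_{15.94} ≥ 1.25) = 2·P(B_{15.94} ≥ 1.25) = 2(1 − Φ(1.25/√15.94)) ≈ 0.7542

By the reflection principle for Brownian motion, P(M_t ≥ a) = 2 · P(B_t ≥ a) for a ≥ 0. Since B_t ~ N(0, t), P(B_t ≥ 1.25) = 1 − Φ(1.25/√t) = 1 − Φ(1.25/√15.94) = 1 − Φ(0.3131). So
  P(M_{15.94} ≥ 1.25) = 2(1 − Φ(0.3131)) ≈ 0.7542.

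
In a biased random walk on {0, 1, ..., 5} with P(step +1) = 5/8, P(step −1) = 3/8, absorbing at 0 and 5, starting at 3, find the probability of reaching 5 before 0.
P(hit 5 before 0) = (1 − (3/5)^3) / (1 − (3/5)^5) = 1225/1441

Let u_k denote P(reach 5 before 0 | start at k). Boundary: u_0 = 0, u_5 = 1. Recurrence: u_k = 5/8·u_{k+1} + 3/8·u_{k-1} for 1 ≤ k ≤ 4. Try u_k = A + B·r^k with r = q/p = (3/8)/(5/8) = 3/5. Substitution satisfies the recurrence; boundary conditions give:
  u_k = (1 − r^k) / (1 − r^N) = (1 − (3/5)^3) / (1 − (3/5)^5) = 1225/1441.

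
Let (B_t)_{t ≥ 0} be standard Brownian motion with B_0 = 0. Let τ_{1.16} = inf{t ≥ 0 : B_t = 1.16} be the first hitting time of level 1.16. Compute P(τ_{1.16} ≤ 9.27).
P(τ_{1.16} ≤ 9.27) = 2(1 − Φ(1.16/√9.27)) = 2(1 − Φ(0.3810)) ≈ 0.7032

By the reflection principle for standard BM, P(τ_b ≤ t) = 2 · P(B_t ≥ b). Since B_t ~ N(0, t), P(B_t ≥ 1.16) = 1 − Φ(1.16/√t) = 1 − Φ(1.16/√9.27) = 1 − Φ(0.3810) ≈ 0.35160. Doubling: P(τ_{1.16} ≤ 9.27) ≈ 2 · 0.35160 = 0.70320 ≈ 0.7032.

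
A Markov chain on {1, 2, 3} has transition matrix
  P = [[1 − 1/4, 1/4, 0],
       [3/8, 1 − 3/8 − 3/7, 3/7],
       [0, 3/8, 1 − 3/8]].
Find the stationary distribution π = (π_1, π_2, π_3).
π = (7/17, 14/51, 16/51)

This is a birth-death chain on three states, which satisfies detailed balance: π_1 · P_{12} = π_2 · P_{21} and π_2 · P_{23} = π_3 · P_{32}.
From π_1 · 1/4 = π_2 · 3/8: π_2/π_1 = (1/4)/(3/8) = 2/3.
From π_2 · 3/7 = π_3 · 3/8: π_3/π_2 = (3/7)/(3/8) = 8/7.
Take π_1 proportional to 1; then unnormalized π = (1, 2/3, 16/21). Normalize by dividing by the sum 17/7:
  π = (7/17, 14/51, 16/51).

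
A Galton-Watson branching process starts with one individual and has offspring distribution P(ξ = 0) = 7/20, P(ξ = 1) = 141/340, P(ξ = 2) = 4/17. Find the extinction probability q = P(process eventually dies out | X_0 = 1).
q = 1

Mean offspring μ = 0·7/20 + 1·141/340 + 2·4/17 = 301/340 ≤ 1. For μ ≤ 1 with offspring not concentrated at 1, the Galton-Watson process goes extinct almost surely, so q = 1.
(Algebraic check: The pgf is f(s) = 7/20 + 141/340·s + 4/17·s². The extinction probability q is the smallest fixed point of f in [0, 1]. Setting s = f(s):
  4/17·s² + (141/340 − 1)·s + 7/20 = 0
  4/17·s² − (7/20 + 4/17)·s + 7/20 = 0
which factors as (s − 1)·(4/17·s − 7/20) = 0, giving roots s = 1 and s = (7/20)/(4/17) = 119/80. Since 119/80 ≥ 1, the smallest root in [0, 1] is s = 1.)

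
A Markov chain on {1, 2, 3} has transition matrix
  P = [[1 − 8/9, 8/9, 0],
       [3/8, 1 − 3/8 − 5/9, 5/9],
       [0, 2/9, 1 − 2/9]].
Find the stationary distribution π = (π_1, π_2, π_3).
π = (27/251, 64/251, 160/251)

This is a birth-death chain on three states, which satisfies detailed balance: π_1 · P_{12} = π_2 · P_{21} and π_2 · P_{23} = π_3 · P_{32}.
From π_1 · 8/9 = π_2 · 3/8: π_2/π_1 = (8/9)/(3/8) = 64/27.
From π_2 · 5/9 = π_3 · 2/9: π_3/π_2 = (5/9)/(2/9) = 5/2.
Take π_1 proportional to 1; then unnormalized π = (1, 64/27, 160/27). Normalize by dividing by the sum 251/27:
  π = (27/251, 64/251, 160/251).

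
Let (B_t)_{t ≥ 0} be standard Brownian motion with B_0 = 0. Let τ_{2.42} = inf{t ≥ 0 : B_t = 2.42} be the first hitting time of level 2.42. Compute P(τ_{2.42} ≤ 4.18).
P(τ_{2.42} ≤ 4.18) = 2(1 − Φ(2.42/√4.18)) = 2(1 − Φ(1.1837)) ≈ 0.2365

By the reflection principle for standard BM, P(τ_b ≤ t) = 2 · P(B_t ≥ b). Since B_t ~ N(0, t), P(B_t ≥ 2.42) = 1 − Φ(2.42/√t) = 1 − Φ(2.42/√4.18) = 1 − Φ(1.1837) ≈ 0.11827. Doubling: P(τ_{2.42} ≤ 4.18) ≈ 2 · 0.11827 = 0.23654 ≈ 0.2365.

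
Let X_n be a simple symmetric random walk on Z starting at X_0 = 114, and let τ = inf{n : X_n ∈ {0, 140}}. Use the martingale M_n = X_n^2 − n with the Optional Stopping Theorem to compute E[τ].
E[τ] = 2964

M_n = X_n^2 − n is a martingale (since E[X_{n+1}^2 | F_n] = X_n^2 + 1). By OST (τ has finite mean in a bounded region), E[M_τ] = E[M_0] = X_0^2 − 0 = 114^2 = 12996. Also E[M_τ] = E[X_τ^2] − E[τ]. The walk exits at 0 or 140, with P(hit 140 first) = 114/140, so E[X_τ^2] = 140^2 · 114/140 + 0 = 15960. Thus E[τ] = E[X_τ^2] − E[M_τ] = 15960 − 12996 = 2964 = 114(140 − 114) = 2964.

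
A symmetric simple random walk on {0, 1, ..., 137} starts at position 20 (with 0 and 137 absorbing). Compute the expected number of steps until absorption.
E[τ | X_0 = 20] = 2340

Let v_k = E[τ | X_0 = k]. Boundary: v_0 = v_137 = 0. Recurrence: v_k = 1 + (v_{k-1} + v_{k+1})/2 for 1 ≤ k ≤ 136. The particular solution to v_k − (v_{k-1} + v_{k+1})/2 = 1 is v_k = −k^2. Adding homogeneous solution A + B k and matching boundaries gives v_k = k (137 − k). Substituting k = 20: v_20 = 20 · 117 = 2340.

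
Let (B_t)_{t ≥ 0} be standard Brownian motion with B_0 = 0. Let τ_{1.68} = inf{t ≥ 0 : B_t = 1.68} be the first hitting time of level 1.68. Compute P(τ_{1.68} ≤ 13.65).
P(τ_{1.68} ≤ 13.65) = 2(1 − Φ(1.68/√13.65)) = 2(1 − Φ(0.4547)) ≈ 0.6493

By the reflection principle for standard BM, P(τ_b ≤ t) = 2 · P(B_t ≥ b). Since B_t ~ N(0, t), P(B_t ≥ 1.68) = 1 − Φ(1.68/√t) = 1 − Φ(1.68/√13.65) = 1 − Φ(0.4547) ≈ 0.32466. Doubling: P(τ_{1.68} ≤ 13.65) ≈ 2 · 0.32466 = 0.64932 ≈ 0.6493.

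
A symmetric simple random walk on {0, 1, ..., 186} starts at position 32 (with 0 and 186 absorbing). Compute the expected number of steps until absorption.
E[τ | X_0 = 32] = 4928

Let v_k = E[τ | X_0 = k]. Boundary: v_0 = v_186 = 0. Recurrence: v_k = 1 + (v_{k-1} + v_{k+1})/2 for 1 ≤ k ≤ 185. The particular solution to v_k − (v_{k-1} + v_{k+1})/2 = 1 is v_k = −k^2. Adding homogeneous solution A + B k and matching boundaries gives v_k = k (186 − k). Substituting k = 32: v_32 = 32 · 154 = 4928.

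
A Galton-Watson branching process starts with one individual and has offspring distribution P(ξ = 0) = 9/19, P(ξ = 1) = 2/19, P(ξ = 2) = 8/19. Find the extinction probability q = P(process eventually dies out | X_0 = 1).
q = 1

Mean offspring μ = 0·9/19 + 1·2/19 + 2·8/19 = 18/19 ≤ 1. For μ ≤ 1 with offspring not concentrated at 1, the Galton-Watson process goes extinct almost surely, so q = 1.
(Algebraic check: The pgf is f(s) = 9/19 + 2/19·s + 8/19·s². The extinction probability q is the smallest fixed point of f in [0, 1]. Setting s = f(s):
  8/19·s² + (2/19 − 1)·s + 9/19 = 0
  8/19·s² − (9/19 + 8/19)·s + 9/19 = 0
which factors as (s − 1)·(8/19·s − 9/19) = 0, giving roots s = 1 and s = (9/19)/(8/19) = 9/8. Since 9/8 ≥ 1, the smallest root in [0, 1] is s = 1.)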